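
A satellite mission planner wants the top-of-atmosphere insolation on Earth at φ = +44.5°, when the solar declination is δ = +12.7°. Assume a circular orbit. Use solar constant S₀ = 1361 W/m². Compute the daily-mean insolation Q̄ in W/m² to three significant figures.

Q̄ ≈ 414 W/m²

cos H₀ = −tan(+44.5°) tan(+12.700°) = -0.2215, H₀ = 1.7941 rad.
Bracket: H₀ sin φ sin δ + cos φ cos δ sin H₀ = 1.7941×0.70091×0.21985 + 0.71325×0.97553×0.97517 = 0.276462 + 0.678520 = 0.954982.
Q̄ = (S₀/π) × [bracket] = (1361/π) × 0.954982 = 413.7 W/m².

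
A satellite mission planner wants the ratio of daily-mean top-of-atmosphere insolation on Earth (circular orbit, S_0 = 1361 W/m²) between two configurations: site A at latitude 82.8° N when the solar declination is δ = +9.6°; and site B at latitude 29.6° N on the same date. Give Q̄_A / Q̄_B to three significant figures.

Q̄_A / Q̄_B ≈ 0.525

— Configuration A (ϕ=+82.8°):
cos h₀ = −tan(+82.8°) tan(+9.600°) = -1.3389 ≤ −1 ⇒ polar day, h₀ = π.
Bracket: h₀ sin ϕ sin δ + cos ϕ cos δ sin h₀ = 3.1416×0.99211×0.16677 + 0.12533×0.98600×0.00000 = 0.519791 + 0.000000 = 0.519791.
Q̄ = (S_0/π) × [bracket] = (1361/π) × 0.519791 = 225.18 W/m².
— Configuration B (ϕ=+29.6°):
cos h₀ = −tan(+29.6°) tan(+9.600°) = -0.0961, h₀ = 1.6670 rad.
Bracket: h₀ sin ϕ sin δ + cos ϕ cos δ sin h₀ = 1.6670×0.49394×0.16677 + 0.86949×0.98600×0.99537 = 0.137318 + 0.853348 = 0.990666.
Q̄ = (S_0/π) × [bracket] = (1361/π) × 0.990666 = 429.18 W/m².
Ratio Q̄_A / Q̄_B = 225.18 / 429.18 = 0.5247.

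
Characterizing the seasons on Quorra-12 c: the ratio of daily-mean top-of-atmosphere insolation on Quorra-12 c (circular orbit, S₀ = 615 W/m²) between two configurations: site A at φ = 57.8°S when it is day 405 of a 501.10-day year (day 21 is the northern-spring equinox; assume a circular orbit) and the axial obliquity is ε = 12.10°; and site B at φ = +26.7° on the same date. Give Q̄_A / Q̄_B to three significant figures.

— Configuration A (φ=-57.8°):
Solar longitude: λ_s = 360° × (405 − 21)/501.10 = 275.873°.
sin δ = sin 12.10° × sin 275.873° = -0.20852, so δ = -12.036°.
cos H₀ = −tan(-57.8°) tan(-12.036°) = -0.3386, H₀ = 1.9162 rad.
Bracket: H₀ sin φ sin δ + cos φ cos δ sin H₀ = 1.9162×-0.84619×-0.20852 + 0.53288×0.97802×0.94094 = 0.338109 + 0.490387 = 0.828496.
Q̄ = (S₀/π) × [bracket] = (615/π) × 0.828496 = 162.19 W/m².
— Configuration B (φ=+26.7°):
cos H₀ = −tan(+26.7°) tan(-12.036°) = 0.1072, H₀ = 1.4634 rad.
Bracket: H₀ sin φ sin δ + cos φ cos δ sin H₀ = 1.4634×0.44932×-0.20852 + 0.89337×0.97802×0.99423 = -0.137109 + 0.868692 = 0.731583.
Q̄ = (S₀/π) × [bracket] = (615/π) × 0.731583 = 143.22 W/m².
Ratio Q̄_A / Q̄_B = 162.19 / 143.22 = 1.132.

Q̄_A / Q̄_B ≈ 1.13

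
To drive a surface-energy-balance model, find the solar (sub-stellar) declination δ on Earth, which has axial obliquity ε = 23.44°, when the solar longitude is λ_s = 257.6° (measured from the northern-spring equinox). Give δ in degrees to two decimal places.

sin δ = sin ε · sin λ_s = sin 23.44° × sin 257.6° = -0.388509.
δ = arcsin(-0.388509) = -22.86°.

δ = -22.86°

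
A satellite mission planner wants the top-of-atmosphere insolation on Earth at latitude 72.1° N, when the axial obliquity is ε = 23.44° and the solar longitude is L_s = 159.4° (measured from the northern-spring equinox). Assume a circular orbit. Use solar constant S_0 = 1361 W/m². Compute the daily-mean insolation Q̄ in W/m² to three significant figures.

Solar declination: sin δ = sin ε · sin L_s = sin 23.44° × sin 159.4° = 0.13996, so δ = +8.045°.
cos h₀ = −tan(+72.1°) tan(+8.045°) = -0.4376, h₀ = 2.0238 rad.
Bracket: h₀ sin ϕ sin δ + cos ϕ cos δ sin h₀ = 2.0238×0.95159×0.13996 + 0.30736×0.99016×0.89916 = 0.269539 + 0.273646 = 0.543185.
Q̄ = (S_0/π) × [bracket] = (1361/π) × 0.543185 = 235.3 W/m².

Q̄ ≈ 235 W/m²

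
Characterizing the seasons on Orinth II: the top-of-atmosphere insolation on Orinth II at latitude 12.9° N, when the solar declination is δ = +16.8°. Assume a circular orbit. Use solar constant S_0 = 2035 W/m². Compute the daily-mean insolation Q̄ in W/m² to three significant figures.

cos h₀ = −tan(+12.9°) tan(+16.800°) = -0.0691, h₀ = 1.6400 rad.
Bracket: h₀ sin ϕ sin δ + cos ϕ cos δ sin h₀ = 1.6400×0.22325×0.28903 + 0.97476×0.95732×0.99761 = 0.105823 + 0.930927 = 1.036750.
Q̄ = (S_0/π) × [bracket] = (2035/π) × 1.036750 = 671.6 W/m².

Q̄ ≈ 672 W/m²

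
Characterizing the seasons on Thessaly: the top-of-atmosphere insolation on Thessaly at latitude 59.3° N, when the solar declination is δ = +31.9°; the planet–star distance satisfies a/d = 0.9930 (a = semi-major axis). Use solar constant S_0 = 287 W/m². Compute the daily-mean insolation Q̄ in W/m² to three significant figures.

cos h₀ = −tan(+59.3°) tan(+31.900°) = -1.0483 ≤ −1 ⇒ polar day, h₀ = π.
Bracket: h₀ sin ϕ sin δ + cos ϕ cos δ sin h₀ = 3.1416×0.85985×0.52844 + 0.51054×0.84897×0.00000 = 1.427477 + 0.000000 = 1.427477.
Inverse-square distance factor (a/d)² = 0.9930² = 0.986049.
Q̄ = (S_0/π) × 0.986049 × [bracket] = (287/π) × 0.986049 × 1.427477 = 128.6 W/m².

Q̄ ≈ 129 W/m²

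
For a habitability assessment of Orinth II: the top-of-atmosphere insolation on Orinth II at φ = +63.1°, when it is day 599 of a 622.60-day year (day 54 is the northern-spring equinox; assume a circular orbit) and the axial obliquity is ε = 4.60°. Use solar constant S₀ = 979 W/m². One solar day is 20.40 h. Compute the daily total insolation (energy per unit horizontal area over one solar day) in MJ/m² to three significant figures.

8.59 MJ/m²

Solar longitude: λ_s = 360° × (599 − 54)/622.60 = 315.130°.
sin δ = sin 4.60° × sin 315.130° = -0.05658, so δ = -3.244°.
cos H₀ = −tan(+63.1°) tan(-3.244°) = 0.1117, H₀ = 1.4589 rad.
Bracket: H₀ sin φ sin δ + cos φ cos δ sin H₀ = 1.4589×0.89180×-0.05658 + 0.45243×0.99840×0.99374 = -0.073613 + 0.448878 = 0.375265.
Q̄ = (S₀/π) × [bracket] = (979/π) × 0.375265 = 116.94 W/m².
Daily total = Q̄ × 20.40 h × 3600 s/h = 116.94 × 20.40 × 3600 / 10⁶ = 8.588 MJ/m².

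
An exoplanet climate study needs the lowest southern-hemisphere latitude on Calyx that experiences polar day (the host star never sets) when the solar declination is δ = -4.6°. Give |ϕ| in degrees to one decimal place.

|ϕ| = 85.4°

Polar day requires cos h₀ = −tan ϕ tan δ ≤ −1, i.e. tan ϕ tan δ ≥ 1.
The boundary is |tan ϕ| · |tan δ| = 1, so |ϕ| = 90° − |δ| = 90° − 4.6° = 85.4° in the southern hemisphere.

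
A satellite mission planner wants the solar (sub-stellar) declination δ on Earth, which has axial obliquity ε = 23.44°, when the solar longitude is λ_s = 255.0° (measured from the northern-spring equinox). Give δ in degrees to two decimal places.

δ = -22.60°

sin δ = sin ε · sin λ_s = sin 23.44° × sin 255.0° = -0.384234.
δ = arcsin(-0.384234) = -22.60°.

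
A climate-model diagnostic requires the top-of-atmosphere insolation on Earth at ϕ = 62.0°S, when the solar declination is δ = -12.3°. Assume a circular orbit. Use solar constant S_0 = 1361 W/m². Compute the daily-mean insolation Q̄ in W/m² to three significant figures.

Q̄ ≈ 344 W/m²

cos h₀ = −tan(-62.0°) tan(-12.300°) = -0.4101, h₀ = 1.9933 rad.
Bracket: h₀ sin ϕ sin δ + cos ϕ cos δ sin h₀ = 1.9933×-0.88295×-0.21303 + 0.46947×0.97705×0.91206 = 0.374929 + 0.418358 = 0.793287.
Q̄ = (S_0/π) × [bracket] = (1361/π) × 0.793287 = 343.7 W/m².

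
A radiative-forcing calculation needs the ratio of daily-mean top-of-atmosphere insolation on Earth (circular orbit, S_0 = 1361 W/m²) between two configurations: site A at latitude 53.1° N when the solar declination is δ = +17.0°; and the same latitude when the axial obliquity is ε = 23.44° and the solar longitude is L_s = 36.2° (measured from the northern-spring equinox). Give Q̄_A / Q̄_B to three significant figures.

Q̄_A / Q̄_B ≈ 1.09

— Configuration A (ϕ=+53.1°):
cos h₀ = −tan(+53.1°) tan(+17.000°) = -0.4072, h₀ = 1.9902 rad.
Bracket: h₀ sin ϕ sin δ + cos ϕ cos δ sin h₀ = 1.9902×0.79968×0.29237 + 0.60042×0.95630×0.91334 = 0.465314 + 0.524423 = 0.989737.
Q̄ = (S_0/π) × [bracket] = (1361/π) × 0.989737 = 428.77 W/m².
— Configuration B (ϕ=+53.1°):
Solar declination: sin δ = sin ε · sin L_s = sin 23.44° × sin 36.2° = 0.23494, so δ = +13.588°.
cos h₀ = −tan(+53.1°) tan(+13.588°) = -0.3219, h₀ = 1.8985 rad.
Bracket: h₀ sin ϕ sin δ + cos ϕ cos δ sin h₀ = 1.8985×0.79968×0.23494 + 0.60042×0.97201×0.94677 = 0.356684 + 0.552548 = 0.909232.
Q̄ = (S_0/π) × [bracket] = (1361/π) × 0.909232 = 393.90 W/m².
Ratio Q̄_A / Q̄_B = 428.77 / 393.90 = 1.089.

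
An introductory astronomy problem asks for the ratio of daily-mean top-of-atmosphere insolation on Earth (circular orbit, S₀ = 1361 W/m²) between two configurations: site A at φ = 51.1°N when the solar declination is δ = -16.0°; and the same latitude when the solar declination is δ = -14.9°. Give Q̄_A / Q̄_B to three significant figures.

Q̄_A / Q̄_B ≈ 0.937

— Configuration A (φ=+51.1°):
cos H₀ = −tan(+51.1°) tan(-16.000°) = 0.3554, H₀ = 1.2075 rad.
Bracket: H₀ sin φ sin δ + cos φ cos δ sin H₀ = 1.2075×0.77824×-0.27564 + 0.62796×0.96126×0.93473 = -0.259026 + 0.564234 = 0.305208.
Q̄ = (S₀/π) × [bracket] = (1361/π) × 0.305208 = 132.22 W/m².
— Configuration B (φ=+51.1°):
cos H₀ = −tan(+51.1°) tan(-14.900°) = 0.3298, H₀ = 1.2348 rad.
Bracket: H₀ sin φ sin δ + cos φ cos δ sin H₀ = 1.2348×0.77824×-0.25713 + 0.62796×0.96638×0.94407 = -0.247094 + 0.572907 = 0.325813.
Q̄ = (S₀/π) × [bracket] = (1361/π) × 0.325813 = 141.15 W/m².
Ratio Q̄_A / Q̄_B = 132.22 / 141.15 = 0.9367.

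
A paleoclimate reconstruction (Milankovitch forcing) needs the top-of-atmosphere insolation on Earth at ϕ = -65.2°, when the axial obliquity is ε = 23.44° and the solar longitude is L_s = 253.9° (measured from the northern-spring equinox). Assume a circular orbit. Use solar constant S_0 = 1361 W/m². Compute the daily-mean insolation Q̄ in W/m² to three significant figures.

Q̄ ≈ 478 W/m²

Solar declination: sin δ = sin ε · sin L_s = sin 23.44° × sin 253.9° = -0.38219, so δ = -22.469°.
cos h₀ = −tan(-65.2°) tan(-22.469°) = -0.8951, h₀ = 2.6794 rad.
Bracket: h₀ sin ϕ sin δ + cos ϕ cos δ sin h₀ = 2.6794×-0.90778×-0.38219 + 0.41945×0.92409×0.44591 = 0.929603 + 0.172839 = 1.102442.
Q̄ = (S_0/π) × [bracket] = (1361/π) × 1.102442 = 477.6 W/m².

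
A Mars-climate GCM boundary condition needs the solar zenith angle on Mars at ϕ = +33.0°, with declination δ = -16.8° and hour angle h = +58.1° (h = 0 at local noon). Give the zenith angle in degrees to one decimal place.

cos θ_z = sin ϕ sin δ + cos ϕ cos δ cos h = -0.157418 + 0.424270 = 0.266852.
θ_z = arccos(0.266852) = 74.5°.

θ_z = 74.5°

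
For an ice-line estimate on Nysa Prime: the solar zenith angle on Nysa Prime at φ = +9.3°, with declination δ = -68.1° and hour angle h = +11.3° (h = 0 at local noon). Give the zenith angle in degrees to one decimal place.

θ_z = 77.8°

cos θ_z = sin φ sin δ + cos φ cos δ cos h = -0.149942 + 0.360950 = 0.211008.
θ_z = arccos(0.211008) = 77.8°.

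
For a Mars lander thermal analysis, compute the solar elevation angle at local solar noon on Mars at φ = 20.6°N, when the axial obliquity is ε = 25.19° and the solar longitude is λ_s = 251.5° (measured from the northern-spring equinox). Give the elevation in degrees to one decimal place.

45.6°

Solar declination: sin δ = sin ε · sin λ_s = sin 25.19° × sin 251.5° = -0.40363, so δ = -23.805°.
At local noon the hour angle is zero, so the zenith angle equals |φ − δ| = |+20.6° − (-23.805°)| = 44.405°.
Elevation = 90° − 44.405° = 45.6°.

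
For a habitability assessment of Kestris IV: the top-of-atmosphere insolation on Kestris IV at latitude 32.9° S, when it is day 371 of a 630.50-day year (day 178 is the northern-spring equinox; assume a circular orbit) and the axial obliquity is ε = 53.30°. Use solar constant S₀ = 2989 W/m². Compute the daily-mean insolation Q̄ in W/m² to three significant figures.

Q̄ ≈ 67.0 W/m²

Solar longitude: λ_s = 360° × (371 − 178)/630.50 = 110.198°.
sin δ = sin 53.30° × sin 110.198° = 0.75247, so δ = +48.805°.
cos H₀ = −tan(-32.9°) tan(+48.805°) = 0.7391, H₀ = 0.7391 rad.
Bracket: H₀ sin φ sin δ + cos φ cos δ sin H₀ = 0.7391×-0.54317×0.75247 + 0.83962×0.65863×0.67359 = -0.302084 + 0.372495 = 0.070411.
Q̄ = (S₀/π) × [bracket] = (2989/π) × 0.070411 = 66.99 W/m².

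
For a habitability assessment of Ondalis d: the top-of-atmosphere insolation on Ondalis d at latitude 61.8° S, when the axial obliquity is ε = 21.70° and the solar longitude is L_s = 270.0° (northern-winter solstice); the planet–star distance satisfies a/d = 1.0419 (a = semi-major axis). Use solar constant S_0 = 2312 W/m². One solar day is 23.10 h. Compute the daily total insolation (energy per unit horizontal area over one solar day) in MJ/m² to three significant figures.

71.7 MJ/m²

Solar declination: sin δ = sin ε · sin L_s = sin 21.70° × sin 270.0° = -0.36975, so δ = -21.700°.
cos h₀ = −tan(-61.8°) tan(-21.700°) = -0.7422, h₀ = 2.4071 rad.
Bracket: h₀ sin ϕ sin δ + cos ϕ cos δ sin h₀ = 2.4071×-0.88130×-0.36975 + 0.47255×0.92913×0.67021 = 0.784379 + 0.294263 = 1.078642.
Inverse-square distance factor (a/d)² = 1.0419² = 1.085556.
Q̄ = (S_0/π) × 1.085556 × [bracket] = (2312/π) × 1.085556 × 1.078642 = 861.72 W/m².
Daily total = Q̄ × 23.10 h × 3600 s/h = 861.72 × 23.10 × 3600 / 10⁶ = 71.66 MJ/m².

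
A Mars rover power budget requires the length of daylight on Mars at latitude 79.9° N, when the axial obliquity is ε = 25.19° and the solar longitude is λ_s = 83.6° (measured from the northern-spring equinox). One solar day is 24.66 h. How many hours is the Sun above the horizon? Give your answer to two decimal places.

24.66 h

Solar declination: sin δ = sin ε · sin λ_s = sin 25.19° × sin 83.6° = 0.42297, so δ = +25.022°.
Sunrise equation: cos H₀ = −tan φ · tan δ = -2.6205 ≤ −1, so the Sun never sets (polar day) and H₀ = π.
Daylight = 2H₀/(2π) × 24.66 h = (3.1416/π) × 24.66 = 24.66 h.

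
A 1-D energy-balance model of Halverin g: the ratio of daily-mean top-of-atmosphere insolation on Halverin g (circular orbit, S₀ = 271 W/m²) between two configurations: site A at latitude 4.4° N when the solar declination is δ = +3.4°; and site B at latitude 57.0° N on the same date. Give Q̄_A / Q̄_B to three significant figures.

Q̄_A / Q̄_B ≈ 1.61

— Configuration A (φ=+4.4°):
cos H₀ = −tan(+4.4°) tan(+3.400°) = -0.0046, H₀ = 1.5754 rad.
Bracket: H₀ sin φ sin δ + cos φ cos δ sin H₀ = 1.5754×0.07672×0.05931 + 0.99705×0.99824×0.99999 = 0.007168 + 0.995285 = 1.002453.
Q̄ = (S₀/π) × [bracket] = (271/π) × 1.002453 = 86.474 W/m².
— Configuration B (φ=+57.0°):
cos H₀ = −tan(+57.0°) tan(+3.400°) = -0.0915, H₀ = 1.6624 rad.
Bracket: H₀ sin φ sin δ + cos φ cos δ sin H₀ = 1.6624×0.83867×0.05931 + 0.54464×0.99824×0.99581 = 0.082690 + 0.541403 = 0.624093.
Q̄ = (S₀/π) × [bracket] = (271/π) × 0.624093 = 53.835 W/m².
Ratio Q̄_A / Q̄_B = 86.474 / 53.835 = 1.606.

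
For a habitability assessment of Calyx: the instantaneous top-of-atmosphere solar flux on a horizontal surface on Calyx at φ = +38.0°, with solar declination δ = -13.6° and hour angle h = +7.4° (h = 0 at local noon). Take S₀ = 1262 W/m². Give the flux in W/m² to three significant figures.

776 W/m²

cos θ_z = sin φ sin δ + cos φ cos δ cos h = -0.144768 + 0.759537 = 0.614769.
Flux = S₀ · cos θ_z = 1262 × 0.614769 = 775.8 W/m².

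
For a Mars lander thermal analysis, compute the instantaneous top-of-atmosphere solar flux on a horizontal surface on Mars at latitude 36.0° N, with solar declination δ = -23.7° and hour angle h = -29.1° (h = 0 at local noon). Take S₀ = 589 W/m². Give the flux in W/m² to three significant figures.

cos θ_z = sin φ sin δ + cos φ cos δ cos h = -0.236259 + 0.647279 = 0.411020.
Flux = S₀ · cos θ_z = 589 × 0.411020 = 242.1 W/m².

242 W/m²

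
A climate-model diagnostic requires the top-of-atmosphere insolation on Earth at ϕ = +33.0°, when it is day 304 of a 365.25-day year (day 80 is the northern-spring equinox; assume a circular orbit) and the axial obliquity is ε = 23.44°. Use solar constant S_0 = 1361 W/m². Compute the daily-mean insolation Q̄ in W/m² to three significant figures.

Q̄ ≈ 260 W/m²

Solar longitude: L_s = 360° × (304 − 80)/365.25 = 220.780°.
sin δ = sin 23.44° × sin 220.780° = -0.25982, so δ = -15.059°.
cos h₀ = −tan(+33.0°) tan(-15.059°) = 0.1747, h₀ = 1.3952 rad.
Bracket: h₀ sin ϕ sin δ + cos ϕ cos δ sin h₀ = 1.3952×0.54464×-0.25982 + 0.83867×0.96566×0.98462 = -0.197432 + 0.797414 = 0.599982.
Q̄ = (S_0/π) × [bracket] = (1361/π) × 0.599982 = 259.9 W/m².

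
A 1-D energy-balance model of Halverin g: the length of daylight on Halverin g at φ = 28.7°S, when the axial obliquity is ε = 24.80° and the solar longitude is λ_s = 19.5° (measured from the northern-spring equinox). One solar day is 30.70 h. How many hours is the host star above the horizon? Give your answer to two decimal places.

14.59 h

Solar declination: sin δ = sin ε · sin λ_s = sin 24.80° × sin 19.5° = 0.14002, so δ = +8.049°.
cos H₀ = −tan φ · tan δ = −tan(-28.7°) × tan(+8.049°) = 0.0774, so H₀ = 1.4933 rad = 85.56°.
Daylight = 2H₀/(2π) × 30.70 h = (1.4933/π) × 30.70 = 14.59 h.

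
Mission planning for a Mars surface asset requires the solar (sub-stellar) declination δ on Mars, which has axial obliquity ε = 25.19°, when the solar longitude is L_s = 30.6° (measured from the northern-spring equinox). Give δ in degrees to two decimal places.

sin δ = sin ε · sin L_s = sin 25.19° × sin 30.6° = 0.216659.
δ = arcsin(0.216659) = +12.51°.

δ = +12.51°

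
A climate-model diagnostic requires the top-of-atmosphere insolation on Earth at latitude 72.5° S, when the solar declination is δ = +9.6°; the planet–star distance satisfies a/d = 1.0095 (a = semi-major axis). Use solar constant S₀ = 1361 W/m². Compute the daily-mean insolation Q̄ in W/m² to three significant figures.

cos H₀ = −tan(-72.5°) tan(+9.600°) = 0.5364, H₀ = 1.0046 rad.
Bracket: H₀ sin φ sin δ + cos φ cos δ sin H₀ = 1.0046×-0.95372×0.16677 + 0.30071×0.98600×0.84394 = -0.159784 + 0.250228 = 0.090444.
Inverse-square distance factor (a/d)² = 1.0095² = 1.019090.
Q̄ = (S₀/π) × 1.019090 × [bracket] = (1361/π) × 1.019090 × 0.090444 = 39.93 W/m².

Q̄ ≈ 39.9 W/m²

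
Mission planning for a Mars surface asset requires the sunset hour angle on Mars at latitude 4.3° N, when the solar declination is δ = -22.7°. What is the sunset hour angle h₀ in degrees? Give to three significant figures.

h₀ = 88.2°

cos h₀ = −tan ϕ · tan δ = −tan(+4.3°) × tan(-22.700°) = 0.0315, so h₀ = 1.5393 rad = 88.20°.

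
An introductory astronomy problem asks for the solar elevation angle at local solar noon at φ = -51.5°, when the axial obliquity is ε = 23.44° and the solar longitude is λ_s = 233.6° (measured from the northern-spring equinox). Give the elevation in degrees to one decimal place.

Solar declination: sin δ = sin ε · sin λ_s = sin 23.44° × sin 233.6° = -0.32018, so δ = -18.674°.
At local noon the hour angle is zero, so the zenith angle equals |φ − δ| = |-51.5° − (-18.674°)| = 32.826°.
Elevation = 90° − 32.826° = 57.2°.

57.2°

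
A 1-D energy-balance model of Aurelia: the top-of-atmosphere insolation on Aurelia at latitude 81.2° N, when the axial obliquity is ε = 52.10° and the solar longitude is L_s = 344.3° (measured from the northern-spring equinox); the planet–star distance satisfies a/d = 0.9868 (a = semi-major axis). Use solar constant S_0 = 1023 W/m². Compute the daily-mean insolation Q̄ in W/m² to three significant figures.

Q̄ ≈ 0.00 W/m²

Solar declination: sin δ = sin ε · sin L_s = sin 52.10° × sin 344.3° = -0.21353, so δ = -12.329°.
cos h₀ = −tan(+81.2°) tan(-12.329°) = 1.4119 ≥ 1 ⇒ polar night, h₀ = 0 and Q̄ = 0.
Inverse-square distance factor (a/d)² = 0.9868² = 0.973774.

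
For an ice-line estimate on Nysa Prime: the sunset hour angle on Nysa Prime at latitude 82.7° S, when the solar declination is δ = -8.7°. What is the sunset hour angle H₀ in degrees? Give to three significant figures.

Sunrise equation: cos H₀ = −tan φ · tan δ = -1.1945 ≤ −1, so the host star never sets (polar day) and H₀ = π.

H₀ = 180°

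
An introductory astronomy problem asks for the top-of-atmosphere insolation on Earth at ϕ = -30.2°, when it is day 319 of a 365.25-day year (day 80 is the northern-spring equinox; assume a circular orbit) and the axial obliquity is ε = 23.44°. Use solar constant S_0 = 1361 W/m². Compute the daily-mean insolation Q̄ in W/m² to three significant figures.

Q̄ ≈ 473 W/m²

Solar longitude: L_s = 360° × (319 − 80)/365.25 = 235.565°.
sin δ = sin 23.44° × sin 235.565° = -0.32808, so δ = -19.152°.
cos h₀ = −tan(-30.2°) tan(-19.152°) = -0.2021, h₀ = 1.7743 rad.
Bracket: h₀ sin ϕ sin δ + cos ϕ cos δ sin h₀ = 1.7743×-0.50302×-0.32808 + 0.86427×0.94465×0.97936 = 0.292814 + 0.799581 = 1.092395.
Q̄ = (S_0/π) × [bracket] = (1361/π) × 1.092395 = 473.2 W/m².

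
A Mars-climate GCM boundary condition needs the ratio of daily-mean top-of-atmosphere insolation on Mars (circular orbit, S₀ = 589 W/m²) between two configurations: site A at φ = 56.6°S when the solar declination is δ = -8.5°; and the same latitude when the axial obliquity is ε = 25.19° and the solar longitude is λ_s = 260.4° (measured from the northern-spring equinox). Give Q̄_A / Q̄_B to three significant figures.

— Configuration A (φ=-56.6°):
cos H₀ = −tan(-56.6°) tan(-8.500°) = -0.2267, H₀ = 1.7994 rad.
Bracket: H₀ sin φ sin δ + cos φ cos δ sin H₀ = 1.7994×-0.83485×-0.14781 + 0.55048×0.98902×0.97398 = 0.222044 + 0.530270 = 0.752314.
Q̄ = (S₀/π) × [bracket] = (589/π) × 0.752314 = 141.05 W/m².
— Configuration B (φ=-56.6°):
Solar declination: sin δ = sin ε · sin λ_s = sin 25.19° × sin 260.4° = -0.41966, so δ = -24.813°.
cos H₀ = −tan(-56.6°) tan(-24.813°) = -0.7012, H₀ = 2.3478 rad.
Bracket: H₀ sin φ sin δ + cos φ cos δ sin H₀ = 2.3478×-0.83485×-0.41966 + 0.55048×0.90768×0.71298 = 0.822559 + 0.356247 = 1.178806.
Q̄ = (S₀/π) × [bracket] = (589/π) × 1.178806 = 221.01 W/m².
Ratio Q̄_A / Q̄_B = 141.05 / 221.01 = 0.6382.

Q̄_A / Q̄_B ≈ 0.638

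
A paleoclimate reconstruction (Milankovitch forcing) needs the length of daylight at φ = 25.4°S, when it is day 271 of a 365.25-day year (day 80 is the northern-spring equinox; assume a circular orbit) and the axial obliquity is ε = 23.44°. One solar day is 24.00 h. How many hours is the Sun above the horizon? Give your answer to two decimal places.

12.21 h

Solar longitude: λ_s = 360° × (271 − 80)/365.25 = 188.255°.
sin δ = sin 23.44° × sin 188.255° = -0.05711, so δ = -3.274°.
cos H₀ = −tan φ · tan δ = −tan(-25.4°) × tan(-3.274°) = -0.0272, so H₀ = 1.5980 rad = 91.56°.
Daylight = 2H₀/(2π) × 24.00 h = (1.5980/π) × 24.00 = 12.21 h.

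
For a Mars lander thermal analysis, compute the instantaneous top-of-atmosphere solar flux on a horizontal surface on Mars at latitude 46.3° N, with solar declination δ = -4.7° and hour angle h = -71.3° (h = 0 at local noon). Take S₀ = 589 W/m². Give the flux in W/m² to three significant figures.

cos θ_z = sin φ sin δ + cos φ cos δ cos h = -0.059239 + 0.220761 = 0.161522.
Flux = S₀ · cos θ_z = 589 × 0.161522 = 95.14 W/m².

95.1 W/m²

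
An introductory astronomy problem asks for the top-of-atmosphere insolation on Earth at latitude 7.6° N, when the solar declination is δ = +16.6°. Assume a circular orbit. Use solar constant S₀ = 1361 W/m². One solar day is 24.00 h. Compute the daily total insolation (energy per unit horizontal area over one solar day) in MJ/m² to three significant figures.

37.8 MJ/m²

cos H₀ = −tan(+7.6°) tan(+16.600°) = -0.0398, H₀ = 1.6106 rad.
Bracket: H₀ sin φ sin δ + cos φ cos δ sin H₀ = 1.6106×0.13226×0.28569 + 0.99122×0.95832×0.99921 = 0.060857 + 0.949156 = 1.010013.
Q̄ = (S₀/π) × [bracket] = (1361/π) × 1.010013 = 437.56 W/m².
Daily total = Q̄ × 24.00 h × 3600 s/h = 437.56 × 24.00 × 3600 / 10⁶ = 37.81 MJ/m².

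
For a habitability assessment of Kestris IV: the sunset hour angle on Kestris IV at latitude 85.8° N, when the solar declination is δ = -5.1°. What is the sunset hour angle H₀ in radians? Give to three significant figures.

H₀ = 0.00 rad

cos H₀ = −tan φ · tan δ = 1.2153 ≥ 1, so the host star never rises (polar night) and H₀ = 0.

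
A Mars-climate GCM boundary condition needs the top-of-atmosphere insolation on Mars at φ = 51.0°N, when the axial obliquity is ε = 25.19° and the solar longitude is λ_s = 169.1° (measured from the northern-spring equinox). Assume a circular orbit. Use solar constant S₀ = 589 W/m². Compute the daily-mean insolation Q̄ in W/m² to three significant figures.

Solar declination: sin δ = sin ε · sin λ_s = sin 25.19° × sin 169.1° = 0.08048, so δ = +4.616°.
cos H₀ = −tan(+51.0°) tan(+4.616°) = -0.0997, H₀ = 1.6707 rad.
Bracket: H₀ sin φ sin δ + cos φ cos δ sin H₀ = 1.6707×0.77715×0.08048 + 0.62932×0.99676×0.99502 = 0.104494 + 0.624157 = 0.728651.
Q̄ = (S₀/π) × [bracket] = (589/π) × 0.728651 = 136.6 W/m².

Q̄ ≈ 137 W/m²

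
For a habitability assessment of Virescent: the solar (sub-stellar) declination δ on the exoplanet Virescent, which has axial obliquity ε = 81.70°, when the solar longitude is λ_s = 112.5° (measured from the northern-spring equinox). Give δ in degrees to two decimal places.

δ = +66.09°

sin δ = sin ε · sin λ_s = sin 81.70° × sin 112.5° = 0.914203.
δ = arcsin(0.914203) = +66.09°.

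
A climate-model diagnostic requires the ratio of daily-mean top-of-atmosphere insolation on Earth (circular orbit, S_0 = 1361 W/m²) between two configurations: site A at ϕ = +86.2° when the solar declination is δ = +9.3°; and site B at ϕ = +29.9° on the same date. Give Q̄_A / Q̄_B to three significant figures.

— Configuration A (ϕ=+86.2°):
cos h₀ = −tan(+86.2°) tan(+9.300°) = -2.4655 ≤ −1 ⇒ polar day, h₀ = π.
Bracket: h₀ sin ϕ sin δ + cos ϕ cos δ sin h₀ = 3.1416×0.99780×0.16160 + 0.06627×0.98686×0.00000 = 0.506566 + 0.000000 = 0.506566.
Q̄ = (S_0/π) × [bracket] = (1361/π) × 0.506566 = 219.45 W/m².
— Configuration B (ϕ=+29.9°):
cos h₀ = −tan(+29.9°) tan(+9.300°) = -0.0942, h₀ = 1.6651 rad.
Bracket: h₀ sin ϕ sin δ + cos ϕ cos δ sin h₀ = 1.6651×0.49849×0.16160 + 0.86690×0.98686×0.99556 = 0.134134 + 0.851710 = 0.985844.
Q̄ = (S_0/π) × [bracket] = (1361/π) × 0.985844 = 427.09 W/m².
Ratio Q̄_A / Q̄_B = 219.45 / 427.09 = 0.5138.

Q̄_A / Q̄_B ≈ 0.514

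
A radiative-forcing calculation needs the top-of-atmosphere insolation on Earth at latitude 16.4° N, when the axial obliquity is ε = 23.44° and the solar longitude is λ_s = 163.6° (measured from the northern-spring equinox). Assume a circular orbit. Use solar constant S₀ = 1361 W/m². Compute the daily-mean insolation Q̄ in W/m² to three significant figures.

Solar declination: sin δ = sin ε · sin λ_s = sin 23.44° × sin 163.6° = 0.11231, so δ = +6.449°.
cos H₀ = −tan(+16.4°) tan(+6.449°) = -0.0333, H₀ = 1.6041 rad.
Bracket: H₀ sin φ sin δ + cos φ cos δ sin H₀ = 1.6041×0.28234×0.11231 + 0.95931×0.99367×0.99945 = 0.050865 + 0.952713 = 1.003578.
Q̄ = (S₀/π) × [bracket] = (1361/π) × 1.003578 = 434.8 W/m².

Q̄ ≈ 435 W/m²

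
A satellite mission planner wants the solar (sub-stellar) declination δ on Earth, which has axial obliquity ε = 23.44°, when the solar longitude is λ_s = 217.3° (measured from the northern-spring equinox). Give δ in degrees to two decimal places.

δ = -13.95°

sin δ = sin ε · sin λ_s = sin 23.44° × sin 217.3° = -0.241055.
δ = arcsin(-0.241055) = -13.95°.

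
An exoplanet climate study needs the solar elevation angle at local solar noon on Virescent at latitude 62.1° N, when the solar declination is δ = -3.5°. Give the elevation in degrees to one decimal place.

At local noon the hour angle is zero, so the zenith angle equals |ϕ − δ| = |+62.1° − (-3.500°)| = 65.600°.
Elevation = 90° − 65.600° = 24.4°.

24.4°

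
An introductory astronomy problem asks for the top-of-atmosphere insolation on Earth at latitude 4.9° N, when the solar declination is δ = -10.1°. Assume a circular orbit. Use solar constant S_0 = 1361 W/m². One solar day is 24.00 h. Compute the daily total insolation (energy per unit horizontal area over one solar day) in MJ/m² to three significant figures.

35.8 MJ/m²

cos h₀ = −tan(+4.9°) tan(-10.100°) = 0.0153, h₀ = 1.5555 rad.
Bracket: h₀ sin ϕ sin δ + cos ϕ cos δ sin h₀ = 1.5555×0.08542×-0.17537 + 0.99635×0.98450×0.99988 = -0.023302 + 0.980789 = 0.957487.
Q̄ = (S_0/π) × [bracket] = (1361/π) × 0.957487 = 414.80 W/m².
Daily total = Q̄ × 24.00 h × 3600 s/h = 414.80 × 24.00 × 3600 / 10⁶ = 35.84 MJ/m².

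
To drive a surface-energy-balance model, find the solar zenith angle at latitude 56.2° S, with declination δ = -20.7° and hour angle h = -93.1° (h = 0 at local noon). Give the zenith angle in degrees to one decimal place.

cos θ_z = sin φ sin δ + cos φ cos δ cos h = 0.293732 + -0.028142 = 0.265590.
θ_z = arccos(0.265590) = 74.6°.

θ_z = 74.6°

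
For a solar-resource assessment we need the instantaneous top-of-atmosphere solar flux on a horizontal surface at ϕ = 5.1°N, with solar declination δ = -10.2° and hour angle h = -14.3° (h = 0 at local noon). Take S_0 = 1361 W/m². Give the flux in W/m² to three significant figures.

1.27e+03 W/m²

cos θ_z = sin ϕ sin δ + cos ϕ cos δ cos h = -0.015742 + 0.949925 = 0.934183.
Flux = S_0 · cos θ_z = 1361 × 0.934183 = 1271 W/m².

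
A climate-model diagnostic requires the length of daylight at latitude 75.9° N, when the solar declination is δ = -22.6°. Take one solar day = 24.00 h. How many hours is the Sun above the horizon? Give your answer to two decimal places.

0.00 h

cos H₀ = −tan φ · tan δ = 1.6572 ≥ 1, so the Sun never rises (polar night) and H₀ = 0.
Daylight = 2H₀/(2π) × 24.00 h = (0.0000/π) × 24.00 = 0.00 h.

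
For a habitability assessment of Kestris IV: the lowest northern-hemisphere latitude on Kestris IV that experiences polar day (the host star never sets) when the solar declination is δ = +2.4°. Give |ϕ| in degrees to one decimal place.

|ϕ| = 87.6°

Polar day requires cos h₀ = −tan ϕ tan δ ≤ −1, i.e. tan ϕ tan δ ≥ 1.
The boundary is |tan ϕ| · |tan δ| = 1, so |ϕ| = 90° − |δ| = 90° − 2.4° = 87.6° in the northern hemisphere.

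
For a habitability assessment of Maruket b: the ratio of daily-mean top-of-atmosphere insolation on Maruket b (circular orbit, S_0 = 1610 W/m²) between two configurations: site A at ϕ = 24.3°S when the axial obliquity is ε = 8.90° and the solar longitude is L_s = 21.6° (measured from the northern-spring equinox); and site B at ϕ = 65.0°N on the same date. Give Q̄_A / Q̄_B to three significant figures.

— Configuration A (ϕ=-24.3°):
Solar declination: sin δ = sin ε · sin L_s = sin 8.90° × sin 21.6° = 0.05695, so δ = +3.265°.
cos h₀ = −tan(-24.3°) tan(+3.265°) = 0.0258, h₀ = 1.5450 rad.
Bracket: h₀ sin ϕ sin δ + cos ϕ cos δ sin h₀ = 1.5450×-0.41151×0.05695 + 0.91140×0.99838×0.99967 = -0.036208 + 0.909623 = 0.873415.
Q̄ = (S_0/π) × [bracket] = (1610/π) × 0.873415 = 447.61 W/m².
— Configuration B (ϕ=+65.0°):
cos h₀ = −tan(+65.0°) tan(+3.265°) = -0.1223, h₀ = 1.6934 rad.
Bracket: h₀ sin ϕ sin δ + cos ϕ cos δ sin h₀ = 1.6934×0.90631×0.05695 + 0.42262×0.99838×0.99249 = 0.087404 + 0.418767 = 0.506171.
Q̄ = (S_0/π) × [bracket] = (1610/π) × 0.506171 = 259.40 W/m².
Ratio Q̄_A / Q̄_B = 447.61 / 259.40 = 1.726.

Q̄_A / Q̄_B ≈ 1.73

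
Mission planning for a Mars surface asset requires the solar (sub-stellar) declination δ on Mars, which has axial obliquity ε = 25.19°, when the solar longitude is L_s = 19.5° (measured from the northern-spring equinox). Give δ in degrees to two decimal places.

δ = +8.17°

sin δ = sin ε · sin L_s = sin 25.19° × sin 19.5° = 0.142075.
δ = arcsin(0.142075) = +8.17°.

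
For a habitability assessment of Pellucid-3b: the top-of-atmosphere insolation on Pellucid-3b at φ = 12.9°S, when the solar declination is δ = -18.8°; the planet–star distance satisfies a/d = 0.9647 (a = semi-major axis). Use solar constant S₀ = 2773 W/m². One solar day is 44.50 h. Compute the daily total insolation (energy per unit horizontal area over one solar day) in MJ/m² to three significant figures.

137 MJ/m²

cos H₀ = −tan(-12.9°) tan(-18.800°) = -0.0780, H₀ = 1.6488 rad.
Bracket: H₀ sin φ sin δ + cos φ cos δ sin H₀ = 1.6488×-0.22325×-0.32227 + 0.97476×0.94665×0.99696 = 0.118626 + 0.919951 = 1.038577.
Inverse-square distance factor (a/d)² = 0.9647² = 0.930646.
Q̄ = (S₀/π) × 0.930646 × [bracket] = (2773/π) × 0.930646 × 1.038577 = 853.15 W/m².
Daily total = Q̄ × 44.50 h × 3600 s/h = 853.15 × 44.50 × 3600 / 10⁶ = 136.7 MJ/m².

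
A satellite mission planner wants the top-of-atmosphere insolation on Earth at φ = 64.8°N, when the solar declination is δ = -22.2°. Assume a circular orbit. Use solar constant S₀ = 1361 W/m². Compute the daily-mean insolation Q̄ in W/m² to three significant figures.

cos H₀ = −tan(+64.8°) tan(-22.200°) = 0.8672, H₀ = 0.5212 rad.
Bracket: H₀ sin φ sin δ + cos φ cos δ sin H₀ = 0.5212×0.90483×-0.37784 + 0.42578×0.92587×0.49789 = -0.178188 + 0.196277 = 0.018089.
Q̄ = (S₀/π) × [bracket] = (1361/π) × 0.018089 = 7.837 W/m².

Q̄ ≈ 7.84 W/m²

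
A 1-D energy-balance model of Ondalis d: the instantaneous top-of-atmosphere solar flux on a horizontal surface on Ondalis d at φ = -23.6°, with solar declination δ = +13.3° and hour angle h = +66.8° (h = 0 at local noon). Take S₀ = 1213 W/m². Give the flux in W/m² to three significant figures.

cos θ_z = sin φ sin δ + cos φ cos δ cos h = -0.092100 + 0.351311 = 0.259211.
Flux = S₀ · cos θ_z = 1213 × 0.259211 = 314.4 W/m².

314 W/m²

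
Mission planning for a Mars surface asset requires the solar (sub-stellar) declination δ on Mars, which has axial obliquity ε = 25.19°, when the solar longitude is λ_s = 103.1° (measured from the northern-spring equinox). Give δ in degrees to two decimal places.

δ = +24.49°

sin δ = sin ε · sin λ_s = sin 25.19° × sin 103.1° = 0.414545.
δ = arcsin(0.414545) = +24.49°.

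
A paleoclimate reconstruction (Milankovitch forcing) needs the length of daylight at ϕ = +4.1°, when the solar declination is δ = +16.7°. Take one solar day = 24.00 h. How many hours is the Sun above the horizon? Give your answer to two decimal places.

cos h₀ = −tan ϕ · tan δ = −tan(+4.1°) × tan(+16.700°) = -0.0215, so h₀ = 1.5923 rad = 91.23°.
Daylight = 2h₀/(2π) × 24.00 h = (1.5923/π) × 24.00 = 12.16 h.

12.16 h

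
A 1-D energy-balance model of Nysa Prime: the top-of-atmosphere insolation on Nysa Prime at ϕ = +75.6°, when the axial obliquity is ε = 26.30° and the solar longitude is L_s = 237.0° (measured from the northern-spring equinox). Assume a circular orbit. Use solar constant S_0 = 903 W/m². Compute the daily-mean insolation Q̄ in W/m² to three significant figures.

Solar declination: sin δ = sin ε · sin L_s = sin 26.30° × sin 237.0° = -0.37159, so δ = -21.814°.
cos h₀ = −tan(+75.6°) tan(-21.814°) = 1.5589 ≥ 1 ⇒ polar night, h₀ = 0 and Q̄ = 0.

Q̄ ≈ 0.00 W/m²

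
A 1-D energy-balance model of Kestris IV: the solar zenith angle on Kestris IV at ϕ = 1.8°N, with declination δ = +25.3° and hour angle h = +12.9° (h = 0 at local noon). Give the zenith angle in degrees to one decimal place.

cos θ_z = sin ϕ sin δ + cos ϕ cos δ cos h = 0.013424 + 0.880830 = 0.894254.
θ_z = arccos(0.894254) = 26.6°.

θ_z = 26.6°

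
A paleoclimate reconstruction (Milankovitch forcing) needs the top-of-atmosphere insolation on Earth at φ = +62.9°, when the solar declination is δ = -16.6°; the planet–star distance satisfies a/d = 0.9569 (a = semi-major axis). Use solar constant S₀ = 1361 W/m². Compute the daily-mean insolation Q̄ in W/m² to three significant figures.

Q̄ ≈ 45.0 W/m²

cos H₀ = −tan(+62.9°) tan(-16.600°) = 0.5826, H₀ = 0.9489 rad.
Bracket: H₀ sin φ sin δ + cos φ cos δ sin H₀ = 0.9489×0.89021×-0.28569 + 0.45554×0.95832×0.81278 = -0.241328 + 0.354822 = 0.113494.
Inverse-square distance factor (a/d)² = 0.9569² = 0.915658.
Q̄ = (S₀/π) × 0.915658 × [bracket] = (1361/π) × 0.915658 × 0.113494 = 45.02 W/m².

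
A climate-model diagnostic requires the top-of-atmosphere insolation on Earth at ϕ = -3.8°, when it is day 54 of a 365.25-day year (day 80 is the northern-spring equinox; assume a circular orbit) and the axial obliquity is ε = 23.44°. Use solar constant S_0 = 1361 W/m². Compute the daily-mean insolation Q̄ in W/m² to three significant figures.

Solar longitude: L_s = 360° × (54 − 80)/365.25 = -25.626°, i.e. -25.626° + 360° = 334.374°.
sin δ = sin 23.44° × sin 334.374° = -0.17204, so δ = -9.907°.
cos h₀ = −tan(-3.8°) tan(-9.907°) = -0.0116, h₀ = 1.5824 rad.
Bracket: h₀ sin ϕ sin δ + cos ϕ cos δ sin h₀ = 1.5824×-0.06627×-0.17204 + 0.99780×0.98509×0.99993 = 0.018041 + 0.982854 = 1.000895.
Q̄ = (S_0/π) × [bracket] = (1361/π) × 1.000895 = 433.6 W/m².

Q̄ ≈ 434 W/m²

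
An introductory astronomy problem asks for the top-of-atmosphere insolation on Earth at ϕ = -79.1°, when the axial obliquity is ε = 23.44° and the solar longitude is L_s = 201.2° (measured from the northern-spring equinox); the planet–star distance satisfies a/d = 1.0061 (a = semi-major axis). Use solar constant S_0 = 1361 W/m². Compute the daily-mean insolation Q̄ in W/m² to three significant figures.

Q̄ ≈ 204 W/m²

Solar declination: sin δ = sin ε · sin L_s = sin 23.44° × sin 201.2° = -0.14385, so δ = -8.271°.
cos h₀ = −tan(-79.1°) tan(-8.271°) = -0.7549, h₀ = 2.4262 rad.
Bracket: h₀ sin ϕ sin δ + cos ϕ cos δ sin h₀ = 2.4262×-0.98196×-0.14385 + 0.18910×0.98960×0.65589 = 0.342713 + 0.122739 = 0.465452.
Inverse-square distance factor (a/d)² = 1.0061² = 1.012237.
Q̄ = (S_0/π) × 1.012237 × [bracket] = (1361/π) × 1.012237 × 0.465452 = 204.1 W/m².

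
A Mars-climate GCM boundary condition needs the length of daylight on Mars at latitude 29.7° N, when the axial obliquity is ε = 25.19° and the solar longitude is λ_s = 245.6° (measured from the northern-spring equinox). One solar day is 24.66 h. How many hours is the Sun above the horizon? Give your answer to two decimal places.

Solar declination: sin δ = sin ε · sin λ_s = sin 25.19° × sin 245.6° = -0.38761, so δ = -22.806°.
cos H₀ = −tan φ · tan δ = −tan(+29.7°) × tan(-22.806°) = 0.2398, so H₀ = 1.3286 rad = 76.12°.
Daylight = 2H₀/(2π) × 24.66 h = (1.3286/π) × 24.66 = 10.43 h.

10.43 h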